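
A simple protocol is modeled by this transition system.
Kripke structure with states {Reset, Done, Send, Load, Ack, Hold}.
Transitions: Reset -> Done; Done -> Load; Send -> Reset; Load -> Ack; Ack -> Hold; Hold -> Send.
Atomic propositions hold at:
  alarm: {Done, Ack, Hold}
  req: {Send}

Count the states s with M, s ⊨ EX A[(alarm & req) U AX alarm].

Sat(alarm & req) = ∅
Sat(AX alarm) = {s : every successor in {Done, Ack, Hold}} = {Reset, Load, Ack}
A[(alarm & req) U AX alarm]: least fixpoint, start Z0 = Sat(AX alarm) = {Reset, Load, Ack}, add states in Sat(alarm & req) with every successor in Z. Already a fixed point.
Sat(A[(alarm & req) U AX alarm]) = {Reset, Load, Ack}
Sat(EX A[(alarm & req) U AX alarm]) = {s : some successor in {Reset, Load, Ack}} = {Done, Send, Load}
|Sat(EX A[(alarm & req) U AX alarm])| = |{Done, Send, Load}| = 3.

3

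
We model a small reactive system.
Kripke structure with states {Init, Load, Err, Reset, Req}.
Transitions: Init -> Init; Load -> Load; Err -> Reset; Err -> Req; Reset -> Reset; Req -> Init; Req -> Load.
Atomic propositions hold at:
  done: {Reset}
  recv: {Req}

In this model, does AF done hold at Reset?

AF done: least fixpoint, start Z0 = {Reset}, add states with every successor in Z. Already a fixed point.
Sat(AF done) = {Reset}
Reset ∈ Sat(AF done) = {Reset}, so the formula holds at Reset.

Yes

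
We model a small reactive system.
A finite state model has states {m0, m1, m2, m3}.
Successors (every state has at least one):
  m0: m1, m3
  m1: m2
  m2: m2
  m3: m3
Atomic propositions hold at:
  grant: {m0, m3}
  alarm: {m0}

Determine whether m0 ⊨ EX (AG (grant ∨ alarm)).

Sat(grant ∨ alarm) = {m0, m3}
AG (grant ∨ alarm): greatest fixpoint, start Z0 = {m0, m3}, keep only states in Sat with every successor in Z. Z1 = {m3}; fixed.
Sat(AG (grant ∨ alarm)) = {m3}
Sat(EX (AG (grant ∨ alarm))) = {s : some successor in {m3}} = {m0, m3}
m0 ∈ Sat(EX (AG (grant ∨ alarm))) = {m0, m3}, so the formula holds at m0.

Yes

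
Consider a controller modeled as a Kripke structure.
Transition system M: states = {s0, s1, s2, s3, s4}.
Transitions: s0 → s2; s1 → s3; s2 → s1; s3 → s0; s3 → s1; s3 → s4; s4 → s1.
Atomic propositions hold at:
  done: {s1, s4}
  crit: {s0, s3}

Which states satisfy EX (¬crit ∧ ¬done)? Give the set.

{s0}

Sat(¬crit) = {s1, s2, s4}
Sat(¬done) = {s0, s2, s3}
Sat(¬crit ∧ ¬done) = {s2}
Sat(EX (¬crit ∧ ¬done)) = {s : some successor in {s2}} = {s0}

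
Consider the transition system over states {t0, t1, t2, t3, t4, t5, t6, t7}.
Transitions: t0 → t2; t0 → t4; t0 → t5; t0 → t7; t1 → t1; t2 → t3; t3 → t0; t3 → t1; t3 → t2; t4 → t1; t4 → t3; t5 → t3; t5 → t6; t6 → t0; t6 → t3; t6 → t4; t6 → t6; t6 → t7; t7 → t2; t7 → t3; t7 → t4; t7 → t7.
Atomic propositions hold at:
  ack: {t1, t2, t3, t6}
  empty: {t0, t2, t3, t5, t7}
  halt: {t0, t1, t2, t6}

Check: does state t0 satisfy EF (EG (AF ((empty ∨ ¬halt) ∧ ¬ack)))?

Yes

Sat(¬halt) = {t3, t4, t5, t7}
Sat(empty ∨ ¬halt) = {t0, t2, t3, t4, t5, t7}
Sat(¬ack) = {t0, t4, t5, t7}
Sat((empty ∨ ¬halt) ∧ ¬ack) = {t0, t4, t5, t7}
AF ((empty ∨ ¬halt) ∧ ¬ack): least fixpoint, start Z0 = {t0, t4, t5, t7}, add states with every successor in Z. Already a fixed point.
Sat(AF ((empty ∨ ¬halt) ∧ ¬ack)) = {t0, t4, t5, t7}
EG (AF ((empty ∨ ¬halt) ∧ ¬ack)): greatest fixpoint, start Z0 = {t0, t4, t5, t7}, keep only states in Sat with some successor in Z. Z1 = {t0, t7}; fixed.
Sat(EG (AF ((empty ∨ ¬halt) ∧ ¬ack))) = {t0, t7}
EF (EG (AF ((empty ∨ ¬halt) ∧ ¬ack))): least fixpoint, start Z0 = {t0, t7}, add states with some successor in Z. Z1 = {t0, t3, t6, t7}; Z2 = {t0, t2, t3, t4, t5, t6, t7}; fixed.
Sat(EF (EG (AF ((empty ∨ ¬halt) ∧ ¬ack)))) = {t0, t2, t3, t4, t5, t6, t7}
t0 ∈ Sat(EF (EG (AF ((empty ∨ ¬halt) ∧ ¬ack)))) = {t0, t2, t3, t4, t5, t6, t7}, so the formula holds at t0.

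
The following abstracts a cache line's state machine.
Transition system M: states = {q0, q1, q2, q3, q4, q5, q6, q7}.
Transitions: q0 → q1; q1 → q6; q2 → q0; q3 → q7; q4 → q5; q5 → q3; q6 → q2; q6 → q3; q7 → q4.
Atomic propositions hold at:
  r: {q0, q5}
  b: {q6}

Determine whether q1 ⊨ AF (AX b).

Sat(AX b) = {s : every successor in {q6}} = {q1}
AF (AX b): least fixpoint, start Z0 = {q1}, add states with every successor in Z. Z1 = {q0, q1}; Z2 = {q0, q1, q2}; fixed.
Sat(AF (AX b)) = {q0, q1, q2}
q1 ∈ Sat(AF (AX b)) = {q0, q1, q2}, so the formula holds at q1.

Yes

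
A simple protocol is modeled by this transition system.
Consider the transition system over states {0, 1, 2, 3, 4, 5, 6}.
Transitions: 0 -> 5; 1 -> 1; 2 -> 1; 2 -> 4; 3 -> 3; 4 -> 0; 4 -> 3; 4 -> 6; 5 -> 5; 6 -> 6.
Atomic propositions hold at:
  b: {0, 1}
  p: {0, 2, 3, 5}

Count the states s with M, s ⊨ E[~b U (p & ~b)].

4

Sat(~b) = {2, 3, 4, 5, 6}
Sat(p & ~b) = {2, 3, 5}
E[~b U (p & ~b)]: least fixpoint, start Z0 = Sat((p & ~b)) = {2, 3, 5}, add states in Sat(~b) with some successor in Z. Z1 = {2, 3, 4, 5}; fixed.
Sat(E[~b U (p & ~b)]) = {2, 3, 4, 5}
|Sat(E[~b U (p & ~b)])| = |{2, 3, 4, 5}| = 4.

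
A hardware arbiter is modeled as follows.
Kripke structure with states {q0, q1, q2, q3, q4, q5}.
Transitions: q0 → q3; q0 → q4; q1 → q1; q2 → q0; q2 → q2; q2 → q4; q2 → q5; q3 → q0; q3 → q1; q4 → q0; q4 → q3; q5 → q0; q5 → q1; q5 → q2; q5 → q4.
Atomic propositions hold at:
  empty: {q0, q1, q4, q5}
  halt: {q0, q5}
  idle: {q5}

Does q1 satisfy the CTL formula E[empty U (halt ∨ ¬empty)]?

No

Sat(¬empty) = {q2, q3}
Sat(halt ∨ ¬empty) = {q0, q2, q3, q5}
E[empty U (halt ∨ ¬empty)]: least fixpoint, start Z0 = Sat((halt ∨ ¬empty)) = {q0, q2, q3, q5}, add states in Sat(empty) with some successor in Z. Z1 = {q0, q2, q3, q4, q5}; fixed.
Sat(E[empty U (halt ∨ ¬empty)]) = {q0, q2, q3, q4, q5}
q1 ∉ Sat(E[empty U (halt ∨ ¬empty)]) = {q0, q2, q3, q4, q5}, so the formula does not hold at q1.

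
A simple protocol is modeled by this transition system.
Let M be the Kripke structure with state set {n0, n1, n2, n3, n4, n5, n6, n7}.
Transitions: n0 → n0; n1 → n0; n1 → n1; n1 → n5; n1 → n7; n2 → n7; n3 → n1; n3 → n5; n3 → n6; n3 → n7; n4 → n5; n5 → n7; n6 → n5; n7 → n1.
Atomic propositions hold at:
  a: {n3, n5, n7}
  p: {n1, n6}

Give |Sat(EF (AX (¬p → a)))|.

Sat(¬p) = {n0, n2, n3, n4, n5, n7}
Sat(¬p → a) = {n1, n3, n5, n6, n7}
Sat(AX (¬p → a)) = {s : every successor in {n1, n3, n5, n6, n7}} = {n2, n3, n4, n5, n6, n7}
EF (AX (¬p → a)): least fixpoint, start Z0 = {n2, n3, n4, n5, n6, n7}, add states with some successor in Z. Z1 = {n1, n2, n3, n4, n5, n6, n7}; fixed.
Sat(EF (AX (¬p → a))) = {n1, n2, n3, n4, n5, n6, n7}
|Sat(EF (AX (¬p → a)))| = |{n1, n2, n3, n4, n5, n6, n7}| = 7.

7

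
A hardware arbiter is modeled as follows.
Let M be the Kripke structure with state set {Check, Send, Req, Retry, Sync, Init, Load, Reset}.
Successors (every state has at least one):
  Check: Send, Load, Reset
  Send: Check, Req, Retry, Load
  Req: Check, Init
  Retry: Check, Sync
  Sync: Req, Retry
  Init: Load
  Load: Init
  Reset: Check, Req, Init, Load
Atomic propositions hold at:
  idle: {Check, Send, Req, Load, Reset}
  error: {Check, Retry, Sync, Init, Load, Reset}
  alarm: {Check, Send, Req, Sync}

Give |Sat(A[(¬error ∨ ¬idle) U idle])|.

Sat(¬error) = {Send, Req}
Sat(¬idle) = {Retry, Sync, Init}
Sat(¬error ∨ ¬idle) = {Send, Req, Retry, Sync, Init}
A[(¬error ∨ ¬idle) U idle]: least fixpoint, start Z0 = Sat(idle) = {Check, Send, Req, Load, Reset}, add states in Sat(¬error ∨ ¬idle) with every successor in Z. Z1 = {Check, Send, Req, Init, Load, Reset}; fixed.
Sat(A[(¬error ∨ ¬idle) U idle]) = {Check, Send, Req, Init, Load, Reset}
|Sat(A[(¬error ∨ ¬idle) U idle])| = |{Check, Send, Req, Init, Load, Reset}| = 6.

6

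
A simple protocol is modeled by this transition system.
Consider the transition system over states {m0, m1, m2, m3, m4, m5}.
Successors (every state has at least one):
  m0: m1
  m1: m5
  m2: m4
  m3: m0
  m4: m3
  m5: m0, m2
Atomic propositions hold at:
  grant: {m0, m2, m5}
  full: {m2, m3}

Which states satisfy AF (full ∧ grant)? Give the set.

Sat(full ∧ grant) = {m2}
AF (full ∧ grant): least fixpoint, start Z0 = {m2}, add states with every successor in Z. Already a fixed point.
Sat(AF (full ∧ grant)) = {m2}

{m2}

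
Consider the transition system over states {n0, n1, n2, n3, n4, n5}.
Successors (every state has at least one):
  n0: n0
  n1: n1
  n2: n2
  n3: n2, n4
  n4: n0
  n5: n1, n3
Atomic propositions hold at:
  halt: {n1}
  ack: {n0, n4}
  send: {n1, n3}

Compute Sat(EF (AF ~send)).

Sat(~send) = {n0, n2, n4, n5}
AF ~send: least fixpoint, start Z0 = {n0, n2, n4, n5}, add states with every successor in Z. Z1 = {n0, n2, n3, n4, n5}; fixed.
Sat(AF ~send) = {n0, n2, n3, n4, n5}
EF (AF ~send): least fixpoint, start Z0 = {n0, n2, n3, n4, n5}, add states with some successor in Z. Already a fixed point.
Sat(EF (AF ~send)) = {n0, n2, n3, n4, n5}

{n0, n2, n3, n4, n5}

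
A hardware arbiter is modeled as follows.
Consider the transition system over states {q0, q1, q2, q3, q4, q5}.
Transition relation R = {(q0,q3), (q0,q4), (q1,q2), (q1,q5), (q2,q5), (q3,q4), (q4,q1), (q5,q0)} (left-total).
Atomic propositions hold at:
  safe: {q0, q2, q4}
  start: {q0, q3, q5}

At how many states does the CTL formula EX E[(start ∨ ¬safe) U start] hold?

5

Sat(¬safe) = {q1, q3, q5}
Sat(start ∨ ¬safe) = {q0, q1, q3, q5}
E[(start ∨ ¬safe) U start]: least fixpoint, start Z0 = Sat(start) = {q0, q3, q5}, add states in Sat(start ∨ ¬safe) with some successor in Z. Z1 = {q0, q1, q3, q5}; fixed.
Sat(E[(start ∨ ¬safe) U start]) = {q0, q1, q3, q5}
Sat(EX E[(start ∨ ¬safe) U start]) = {s : some successor in {q0, q1, q3, q5}} = {q0, q1, q2, q4, q5}
|Sat(EX E[(start ∨ ¬safe) U start])| = |{q0, q1, q2, q4, q5}| = 5.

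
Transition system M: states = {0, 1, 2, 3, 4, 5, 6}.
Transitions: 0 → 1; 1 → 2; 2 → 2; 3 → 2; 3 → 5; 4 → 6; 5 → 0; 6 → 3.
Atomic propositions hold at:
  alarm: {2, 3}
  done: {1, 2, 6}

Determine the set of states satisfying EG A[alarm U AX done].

{0, 1, 2}

Sat(AX done) = {s : every successor in {1, 2, 6}} = {0, 1, 2, 4}
A[alarm U AX done]: least fixpoint, start Z0 = Sat(AX done) = {0, 1, 2, 4}, add states in Sat(alarm) with every successor in Z. Already a fixed point.
Sat(A[alarm U AX done]) = {0, 1, 2, 4}
EG A[alarm U AX done]: greatest fixpoint, start Z0 = {0, 1, 2, 4}, keep only states in Sat with some successor in Z. Z1 = {0, 1, 2}; fixed.
Sat(EG A[alarm U AX done]) = {0, 1, 2}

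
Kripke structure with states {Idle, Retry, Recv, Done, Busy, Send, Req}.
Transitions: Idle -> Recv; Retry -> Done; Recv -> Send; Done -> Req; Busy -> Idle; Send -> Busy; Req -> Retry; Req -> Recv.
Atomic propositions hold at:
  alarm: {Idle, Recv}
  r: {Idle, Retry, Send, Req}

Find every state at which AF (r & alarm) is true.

{Idle, Recv, Busy, Send}

Sat(r & alarm) = {Idle}
AF (r & alarm): least fixpoint, start Z0 = {Idle}, add states with every successor in Z. Z1 = {Idle, Busy}; Z2 = {Idle, Busy, Send}; Z3 = {Idle, Recv, Busy, Send}; fixed.
Sat(AF (r & alarm)) = {Idle, Recv, Busy, Send}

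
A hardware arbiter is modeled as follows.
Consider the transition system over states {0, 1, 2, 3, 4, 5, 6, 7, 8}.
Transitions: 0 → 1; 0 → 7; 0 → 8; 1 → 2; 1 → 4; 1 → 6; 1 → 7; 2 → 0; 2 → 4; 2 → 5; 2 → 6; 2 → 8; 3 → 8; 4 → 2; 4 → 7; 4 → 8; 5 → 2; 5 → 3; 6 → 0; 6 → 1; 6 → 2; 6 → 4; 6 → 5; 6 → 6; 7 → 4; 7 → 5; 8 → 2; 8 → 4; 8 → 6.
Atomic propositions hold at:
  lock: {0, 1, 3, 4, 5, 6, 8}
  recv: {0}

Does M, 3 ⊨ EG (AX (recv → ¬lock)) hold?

Sat(¬lock) = {2, 7}
Sat(recv → ¬lock) = {1, 2, 3, 4, 5, 6, 7, 8}
Sat(AX (recv → ¬lock)) = {s : every successor in {1, 2, 3, 4, 5, 6, 7, 8}} = {0, 1, 3, 4, 5, 7, 8}
EG (AX (recv → ¬lock)): greatest fixpoint, start Z0 = {0, 1, 3, 4, 5, 7, 8}, keep only states in Sat with some successor in Z. Already a fixed point.
Sat(EG (AX (recv → ¬lock))) = {0, 1, 3, 4, 5, 7, 8}
3 ∈ Sat(EG (AX (recv → ¬lock))) = {0, 1, 3, 4, 5, 7, 8}, so the formula holds at 3.

Yes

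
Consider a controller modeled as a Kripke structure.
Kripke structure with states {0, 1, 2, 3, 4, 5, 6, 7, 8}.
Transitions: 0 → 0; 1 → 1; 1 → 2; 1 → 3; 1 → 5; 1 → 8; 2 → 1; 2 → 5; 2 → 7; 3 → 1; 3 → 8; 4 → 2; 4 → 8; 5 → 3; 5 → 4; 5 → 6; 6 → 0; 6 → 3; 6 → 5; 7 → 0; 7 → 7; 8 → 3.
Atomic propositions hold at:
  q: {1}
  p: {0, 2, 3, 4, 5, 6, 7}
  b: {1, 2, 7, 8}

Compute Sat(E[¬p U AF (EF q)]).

{1, 2, 3, 4, 5, 6, 8}

Sat(¬p) = {1, 8}
EF q: least fixpoint, start Z0 = {1}, add states with some successor in Z. Z1 = {1, 2, 3}; Z2 = {1, 2, 3, 4, 5, 6, 8}; fixed.
Sat(EF q) = {1, 2, 3, 4, 5, 6, 8}
AF (EF q): least fixpoint, start Z0 = {1, 2, 3, 4, 5, 6, 8}, add states with every successor in Z. Already a fixed point.
Sat(AF (EF q)) = {1, 2, 3, 4, 5, 6, 8}
E[¬p U AF (EF q)]: least fixpoint, start Z0 = Sat(AF (EF q)) = {1, 2, 3, 4, 5, 6, 8}, add states in Sat(¬p) with some successor in Z. Already a fixed point.
Sat(E[¬p U AF (EF q)]) = {1, 2, 3, 4, 5, 6, 8}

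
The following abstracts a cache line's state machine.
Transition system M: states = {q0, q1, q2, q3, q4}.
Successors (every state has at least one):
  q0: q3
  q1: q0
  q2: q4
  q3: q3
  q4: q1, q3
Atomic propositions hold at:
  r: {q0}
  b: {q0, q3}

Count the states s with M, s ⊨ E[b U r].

1

E[b U r]: least fixpoint, start Z0 = Sat(r) = {q0}, add states in Sat(b) with some successor in Z. Already a fixed point.
Sat(E[b U r]) = {q0}
|Sat(E[b U r])| = |{q0}| = 1.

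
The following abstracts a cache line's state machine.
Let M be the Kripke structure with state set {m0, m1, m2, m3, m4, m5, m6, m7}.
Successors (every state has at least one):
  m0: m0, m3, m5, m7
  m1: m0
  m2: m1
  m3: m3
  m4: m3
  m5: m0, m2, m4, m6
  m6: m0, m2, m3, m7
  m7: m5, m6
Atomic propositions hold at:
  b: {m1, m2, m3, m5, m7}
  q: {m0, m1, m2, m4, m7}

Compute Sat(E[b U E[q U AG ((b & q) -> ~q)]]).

{m0, m1, m2, m3, m4, m5, m7}

Sat(b & q) = {m1, m2, m7}
Sat(~q) = {m3, m5, m6}
Sat((b & q) -> ~q) = {m0, m3, m4, m5, m6}
AG ((b & q) -> ~q): greatest fixpoint, start Z0 = {m0, m3, m4, m5, m6}, keep only states in Sat with every successor in Z. Z1 = {m3, m4}; fixed.
Sat(AG ((b & q) -> ~q)) = {m3, m4}
E[q U AG ((b & q) -> ~q)]: least fixpoint, start Z0 = Sat(AG ((b & q) -> ~q)) = {m3, m4}, add states in Sat(q) with some successor in Z. Z1 = {m0, m3, m4}; Z2 = {m0, m1, m3, m4}; Z3 = {m0, m1, m2, m3, m4}; fixed.
Sat(E[q U AG ((b & q) -> ~q)]) = {m0, m1, m2, m3, m4}
E[b U E[q U AG ((b & q) -> ~q)]]: least fixpoint, start Z0 = Sat(E[q U AG ((b & q) -> ~q)]) = {m0, m1, m2, m3, m4}, add states in Sat(b) with some successor in Z. Z1 = {m0, m1, m2, m3, m4, m5}; Z2 = {m0, m1, m2, m3, m4, m5, m7}; fixed.
Sat(E[b U E[q U AG ((b & q) -> ~q)]]) = {m0, m1, m2, m3, m4, m5, m7}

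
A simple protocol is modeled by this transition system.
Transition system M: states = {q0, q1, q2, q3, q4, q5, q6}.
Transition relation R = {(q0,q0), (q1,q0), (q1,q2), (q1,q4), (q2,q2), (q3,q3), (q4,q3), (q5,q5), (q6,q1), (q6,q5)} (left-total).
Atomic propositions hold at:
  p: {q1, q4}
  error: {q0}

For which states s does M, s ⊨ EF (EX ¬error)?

Sat(¬error) = {q1, q2, q3, q4, q5, q6}
Sat(EX ¬error) = {s : some successor in {q1, q2, q3, q4, q5, q6}} = {q1, q2, q3, q4, q5, q6}
EF (EX ¬error): least fixpoint, start Z0 = {q1, q2, q3, q4, q5, q6}, add states with some successor in Z. Already a fixed point.
Sat(EF (EX ¬error)) = {q1, q2, q3, q4, q5, q6}

{q1, q2, q3, q4, q5, q6}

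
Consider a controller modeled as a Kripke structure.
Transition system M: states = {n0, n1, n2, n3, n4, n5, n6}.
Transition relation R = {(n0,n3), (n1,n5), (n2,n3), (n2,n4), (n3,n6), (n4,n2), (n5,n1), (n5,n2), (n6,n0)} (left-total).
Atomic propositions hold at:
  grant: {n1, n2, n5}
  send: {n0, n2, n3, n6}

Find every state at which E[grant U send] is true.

E[grant U send]: least fixpoint, start Z0 = Sat(send) = {n0, n2, n3, n6}, add states in Sat(grant) with some successor in Z. Z1 = {n0, n2, n3, n5, n6}; Z2 = {n0, n1, n2, n3, n5, n6}; fixed.
Sat(E[grant U send]) = {n0, n1, n2, n3, n5, n6}

{n0, n1, n2, n3, n5, n6}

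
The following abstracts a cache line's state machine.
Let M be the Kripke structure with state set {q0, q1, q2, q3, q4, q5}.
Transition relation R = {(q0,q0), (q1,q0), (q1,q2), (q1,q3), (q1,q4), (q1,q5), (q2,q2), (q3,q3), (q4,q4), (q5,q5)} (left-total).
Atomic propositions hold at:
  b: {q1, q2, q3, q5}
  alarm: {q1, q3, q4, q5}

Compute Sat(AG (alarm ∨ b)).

Sat(alarm ∨ b) = {q1, q2, q3, q4, q5}
AG (alarm ∨ b): greatest fixpoint, start Z0 = {q1, q2, q3, q4, q5}, keep only states in Sat with every successor in Z. Z1 = {q2, q3, q4, q5}; fixed.
Sat(AG (alarm ∨ b)) = {q2, q3, q4, q5}

{q2, q3, q4, q5}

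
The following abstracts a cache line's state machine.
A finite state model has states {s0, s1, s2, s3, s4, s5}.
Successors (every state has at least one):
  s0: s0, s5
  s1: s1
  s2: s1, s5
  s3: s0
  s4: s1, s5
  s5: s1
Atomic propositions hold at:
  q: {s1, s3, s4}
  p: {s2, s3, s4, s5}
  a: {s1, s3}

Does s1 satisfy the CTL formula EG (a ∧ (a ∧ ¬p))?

Sat(¬p) = {s0, s1}
Sat(a ∧ ¬p) = {s1}
Sat(a ∧ (a ∧ ¬p)) = {s1}
EG (a ∧ (a ∧ ¬p)): greatest fixpoint, start Z0 = {s1}, keep only states in Sat with some successor in Z. Already a fixed point.
Sat(EG (a ∧ (a ∧ ¬p))) = {s1}
s1 ∈ Sat(EG (a ∧ (a ∧ ¬p))) = {s1}, so the formula holds at s1.

Yes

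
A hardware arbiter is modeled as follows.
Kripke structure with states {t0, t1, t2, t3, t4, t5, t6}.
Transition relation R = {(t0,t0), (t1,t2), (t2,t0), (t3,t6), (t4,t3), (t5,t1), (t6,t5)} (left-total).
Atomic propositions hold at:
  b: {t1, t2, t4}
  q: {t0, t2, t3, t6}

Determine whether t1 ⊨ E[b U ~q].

Sat(~q) = {t1, t4, t5}
E[b U ~q]: least fixpoint, start Z0 = Sat(~q) = {t1, t4, t5}, add states in Sat(b) with some successor in Z. Already a fixed point.
Sat(E[b U ~q]) = {t1, t4, t5}
t1 ∈ Sat(E[b U ~q]) = {t1, t4, t5}, so the formula holds at t1.

Yes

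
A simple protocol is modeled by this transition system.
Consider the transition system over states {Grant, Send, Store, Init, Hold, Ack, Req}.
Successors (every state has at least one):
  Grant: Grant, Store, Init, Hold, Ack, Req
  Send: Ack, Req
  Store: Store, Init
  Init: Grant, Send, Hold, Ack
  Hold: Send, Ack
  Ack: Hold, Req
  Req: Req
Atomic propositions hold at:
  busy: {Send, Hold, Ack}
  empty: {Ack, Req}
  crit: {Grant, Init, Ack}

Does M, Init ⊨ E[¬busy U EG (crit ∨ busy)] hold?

Yes

Sat(¬busy) = {Grant, Store, Init, Req}
Sat(crit ∨ busy) = {Grant, Send, Init, Hold, Ack}
EG (crit ∨ busy): greatest fixpoint, start Z0 = {Grant, Send, Init, Hold, Ack}, keep only states in Sat with some successor in Z. Already a fixed point.
Sat(EG (crit ∨ busy)) = {Grant, Send, Init, Hold, Ack}
E[¬busy U EG (crit ∨ busy)]: least fixpoint, start Z0 = Sat(EG (crit ∨ busy)) = {Grant, Send, Init, Hold, Ack}, add states in Sat(¬busy) with some successor in Z. Z1 = {Grant, Send, Store, Init, Hold, Ack}; fixed.
Sat(E[¬busy U EG (crit ∨ busy)]) = {Grant, Send, Store, Init, Hold, Ack}
Init ∈ Sat(E[¬busy U EG (crit ∨ busy)]) = {Grant, Send, Store, Init, Hold, Ack}, so the formula holds at Init.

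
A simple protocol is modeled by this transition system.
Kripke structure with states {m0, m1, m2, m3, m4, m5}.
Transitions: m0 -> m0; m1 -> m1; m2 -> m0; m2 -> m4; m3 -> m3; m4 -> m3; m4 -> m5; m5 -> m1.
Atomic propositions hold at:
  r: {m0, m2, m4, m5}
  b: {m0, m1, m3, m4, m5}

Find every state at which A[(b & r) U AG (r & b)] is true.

Sat(b & r) = {m0, m4, m5}
Sat(r & b) = {m0, m4, m5}
AG (r & b): greatest fixpoint, start Z0 = {m0, m4, m5}, keep only states in Sat with every successor in Z. Z1 = {m0}; fixed.
Sat(AG (r & b)) = {m0}
A[(b & r) U AG (r & b)]: least fixpoint, start Z0 = Sat(AG (r & b)) = {m0}, add states in Sat(b & r) with every successor in Z. Already a fixed point.
Sat(A[(b & r) U AG (r & b)]) = {m0}

{m0}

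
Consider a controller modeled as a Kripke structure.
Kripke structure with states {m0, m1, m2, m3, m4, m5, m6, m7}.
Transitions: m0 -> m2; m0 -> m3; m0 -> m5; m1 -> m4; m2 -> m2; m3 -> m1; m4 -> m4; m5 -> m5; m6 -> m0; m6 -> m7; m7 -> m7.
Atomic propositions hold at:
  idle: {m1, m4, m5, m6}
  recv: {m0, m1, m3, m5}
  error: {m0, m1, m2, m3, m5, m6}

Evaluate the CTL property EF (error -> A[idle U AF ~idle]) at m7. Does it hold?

Sat(~idle) = {m0, m2, m3, m7}
AF ~idle: least fixpoint, start Z0 = {m0, m2, m3, m7}, add states with every successor in Z. Z1 = {m0, m2, m3, m6, m7}; fixed.
Sat(AF ~idle) = {m0, m2, m3, m6, m7}
A[idle U AF ~idle]: least fixpoint, start Z0 = Sat(AF ~idle) = {m0, m2, m3, m6, m7}, add states in Sat(idle) with every successor in Z. Already a fixed point.
Sat(A[idle U AF ~idle]) = {m0, m2, m3, m6, m7}
Sat(error -> A[idle U AF ~idle]) = {m0, m2, m3, m4, m6, m7}
EF (error -> A[idle U AF ~idle]): least fixpoint, start Z0 = {m0, m2, m3, m4, m6, m7}, add states with some successor in Z. Z1 = {m0, m1, m2, m3, m4, m6, m7}; fixed.
Sat(EF (error -> A[idle U AF ~idle])) = {m0, m1, m2, m3, m4, m6, m7}
m7 ∈ Sat(EF (error -> A[idle U AF ~idle])) = {m0, m1, m2, m3, m4, m6, m7}, so the formula holds at m7.

Yes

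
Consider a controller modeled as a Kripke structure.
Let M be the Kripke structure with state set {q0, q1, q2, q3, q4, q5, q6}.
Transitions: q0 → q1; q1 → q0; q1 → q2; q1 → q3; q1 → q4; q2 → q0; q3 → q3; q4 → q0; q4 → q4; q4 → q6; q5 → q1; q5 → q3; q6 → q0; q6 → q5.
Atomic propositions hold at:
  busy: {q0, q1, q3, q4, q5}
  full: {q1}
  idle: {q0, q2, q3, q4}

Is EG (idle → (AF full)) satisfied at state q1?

AF full: least fixpoint, start Z0 = {q1}, add states with every successor in Z. Z1 = {q0, q1}; Z2 = {q0, q1, q2}; fixed.
Sat(AF full) = {q0, q1, q2}
Sat(idle → (AF full)) = {q0, q1, q2, q5, q6}
EG (idle → (AF full)): greatest fixpoint, start Z0 = {q0, q1, q2, q5, q6}, keep only states in Sat with some successor in Z. Already a fixed point.
Sat(EG (idle → (AF full))) = {q0, q1, q2, q5, q6}
q1 ∈ Sat(EG (idle → (AF full))) = {q0, q1, q2, q5, q6}, so the formula holds at q1.

Yes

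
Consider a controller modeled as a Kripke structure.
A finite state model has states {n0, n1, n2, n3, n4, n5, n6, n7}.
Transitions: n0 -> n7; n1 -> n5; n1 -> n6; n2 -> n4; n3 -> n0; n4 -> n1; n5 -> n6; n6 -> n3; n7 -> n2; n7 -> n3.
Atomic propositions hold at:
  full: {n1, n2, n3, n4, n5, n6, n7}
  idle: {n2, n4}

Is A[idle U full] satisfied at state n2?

A[idle U full]: least fixpoint, start Z0 = Sat(full) = {n1, n2, n3, n4, n5, n6, n7}, add states in Sat(idle) with every successor in Z. Already a fixed point.
Sat(A[idle U full]) = {n1, n2, n3, n4, n5, n6, n7}
n2 ∈ Sat(A[idle U full]) = {n1, n2, n3, n4, n5, n6, n7}, so the formula holds at n2.

Yes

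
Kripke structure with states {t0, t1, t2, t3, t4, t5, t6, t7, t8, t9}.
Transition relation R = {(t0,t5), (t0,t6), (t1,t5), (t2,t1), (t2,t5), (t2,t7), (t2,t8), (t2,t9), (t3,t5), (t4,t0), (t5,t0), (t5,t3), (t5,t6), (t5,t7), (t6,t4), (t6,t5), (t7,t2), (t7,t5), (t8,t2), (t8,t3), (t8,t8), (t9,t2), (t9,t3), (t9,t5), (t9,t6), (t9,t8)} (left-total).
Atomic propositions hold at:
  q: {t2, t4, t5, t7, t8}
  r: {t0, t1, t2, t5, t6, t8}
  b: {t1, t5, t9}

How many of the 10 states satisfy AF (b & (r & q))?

Sat(r & q) = {t2, t5, t8}
Sat(b & (r & q)) = {t5}
AF (b & (r & q)): least fixpoint, start Z0 = {t5}, add states with every successor in Z. Z1 = {t1, t3, t5}; fixed.
Sat(AF (b & (r & q))) = {t1, t3, t5}
|Sat(AF (b & (r & q)))| = |{t1, t3, t5}| = 3.

3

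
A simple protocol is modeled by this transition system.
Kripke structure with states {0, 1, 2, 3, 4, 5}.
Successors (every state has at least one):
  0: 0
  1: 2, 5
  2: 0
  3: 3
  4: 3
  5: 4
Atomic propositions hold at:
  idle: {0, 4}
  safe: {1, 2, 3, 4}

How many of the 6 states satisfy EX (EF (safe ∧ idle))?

2

Sat(safe ∧ idle) = {4}
EF (safe ∧ idle): least fixpoint, start Z0 = {4}, add states with some successor in Z. Z1 = {4, 5}; Z2 = {1, 4, 5}; fixed.
Sat(EF (safe ∧ idle)) = {1, 4, 5}
Sat(EX (EF (safe ∧ idle))) = {s : some successor in {1, 4, 5}} = {1, 5}
|Sat(EX (EF (safe ∧ idle)))| = |{1, 5}| = 2.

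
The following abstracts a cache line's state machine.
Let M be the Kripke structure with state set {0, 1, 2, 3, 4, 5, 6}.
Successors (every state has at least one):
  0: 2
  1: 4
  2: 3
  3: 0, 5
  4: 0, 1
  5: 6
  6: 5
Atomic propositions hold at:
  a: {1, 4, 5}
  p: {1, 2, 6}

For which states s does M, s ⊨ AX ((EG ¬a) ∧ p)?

{0}

Sat(¬a) = {0, 2, 3, 6}
EG ¬a: greatest fixpoint, start Z0 = {0, 2, 3, 6}, keep only states in Sat with some successor in Z. Z1 = {0, 2, 3}; fixed.
Sat(EG ¬a) = {0, 2, 3}
Sat((EG ¬a) ∧ p) = {2}
Sat(AX ((EG ¬a) ∧ p)) = {s : every successor in {2}} = {0}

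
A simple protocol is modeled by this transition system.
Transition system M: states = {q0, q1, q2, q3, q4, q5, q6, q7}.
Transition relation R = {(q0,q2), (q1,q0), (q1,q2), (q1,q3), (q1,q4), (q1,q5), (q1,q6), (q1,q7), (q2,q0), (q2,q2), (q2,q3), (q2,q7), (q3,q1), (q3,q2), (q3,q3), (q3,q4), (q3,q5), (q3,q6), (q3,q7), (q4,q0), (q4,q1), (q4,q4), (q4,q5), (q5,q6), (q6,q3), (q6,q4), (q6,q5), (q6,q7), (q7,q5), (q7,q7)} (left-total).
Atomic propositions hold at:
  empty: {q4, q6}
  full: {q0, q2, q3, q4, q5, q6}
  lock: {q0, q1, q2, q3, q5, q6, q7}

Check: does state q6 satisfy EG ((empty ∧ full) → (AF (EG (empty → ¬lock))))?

No

Sat(empty ∧ full) = {q4, q6}
Sat(¬lock) = {q4}
Sat(empty → ¬lock) = {q0, q1, q2, q3, q4, q5, q7}
EG (empty → ¬lock): greatest fixpoint, start Z0 = {q0, q1, q2, q3, q4, q5, q7}, keep only states in Sat with some successor in Z. Z1 = {q0, q1, q2, q3, q4, q7}; fixed.
Sat(EG (empty → ¬lock)) = {q0, q1, q2, q3, q4, q7}
AF (EG (empty → ¬lock)): least fixpoint, start Z0 = {q0, q1, q2, q3, q4, q7}, add states with every successor in Z. Already a fixed point.
Sat(AF (EG (empty → ¬lock))) = {q0, q1, q2, q3, q4, q7}
Sat((empty ∧ full) → (AF (EG (empty → ¬lock)))) = {q0, q1, q2, q3, q4, q5, q7}
EG ((empty ∧ full) → (AF (EG (empty → ¬lock)))): greatest fixpoint, start Z0 = {q0, q1, q2, q3, q4, q5, q7}, keep only states in Sat with some successor in Z. Z1 = {q0, q1, q2, q3, q4, q7}; fixed.
Sat(EG ((empty ∧ full) → (AF (EG (empty → ¬lock))))) = {q0, q1, q2, q3, q4, q7}
q6 ∉ Sat(EG ((empty ∧ full) → (AF (EG (empty → ¬lock))))) = {q0, q1, q2, q3, q4, q7}, so the formula does not hold at q6.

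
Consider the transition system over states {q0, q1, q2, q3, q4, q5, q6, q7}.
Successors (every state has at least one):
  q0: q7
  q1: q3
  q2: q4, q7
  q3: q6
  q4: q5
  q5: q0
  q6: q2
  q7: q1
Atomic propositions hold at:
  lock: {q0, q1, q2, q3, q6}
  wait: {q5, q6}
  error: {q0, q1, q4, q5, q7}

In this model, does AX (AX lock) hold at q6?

No

Sat(AX lock) = {s : every successor in {q0, q1, q2, q3, q6}} = {q1, q3, q5, q6, q7}
Sat(AX (AX lock)) = {s : every successor in {q1, q3, q5, q6, q7}} = {q0, q1, q3, q4, q7}
q6 ∉ Sat(AX (AX lock)) = {q0, q1, q3, q4, q7}, so the formula does not hold at q6.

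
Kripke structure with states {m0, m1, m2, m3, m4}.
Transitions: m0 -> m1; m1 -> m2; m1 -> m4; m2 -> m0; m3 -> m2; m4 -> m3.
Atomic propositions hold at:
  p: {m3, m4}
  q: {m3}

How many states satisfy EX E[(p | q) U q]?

Sat(p | q) = {m3, m4}
E[(p | q) U q]: least fixpoint, start Z0 = Sat(q) = {m3}, add states in Sat(p | q) with some successor in Z. Z1 = {m3, m4}; fixed.
Sat(E[(p | q) U q]) = {m3, m4}
Sat(EX E[(p | q) U q]) = {s : some successor in {m3, m4}} = {m1, m4}
|Sat(EX E[(p | q) U q])| = |{m1, m4}| = 2.

2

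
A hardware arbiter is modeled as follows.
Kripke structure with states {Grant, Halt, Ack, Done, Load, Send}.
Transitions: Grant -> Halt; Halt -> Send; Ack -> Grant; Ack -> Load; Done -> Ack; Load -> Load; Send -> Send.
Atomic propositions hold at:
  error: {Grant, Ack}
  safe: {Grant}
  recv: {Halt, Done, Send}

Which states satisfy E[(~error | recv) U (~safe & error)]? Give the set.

{Ack, Done}

Sat(~error) = {Halt, Done, Load, Send}
Sat(~error | recv) = {Halt, Done, Load, Send}
Sat(~safe) = {Halt, Ack, Done, Load, Send}
Sat(~safe & error) = {Ack}
E[(~error | recv) U (~safe & error)]: least fixpoint, start Z0 = Sat((~safe & error)) = {Ack}, add states in Sat(~error | recv) with some successor in Z. Z1 = {Ack, Done}; fixed.
Sat(E[(~error | recv) U (~safe & error)]) = {Ack, Done}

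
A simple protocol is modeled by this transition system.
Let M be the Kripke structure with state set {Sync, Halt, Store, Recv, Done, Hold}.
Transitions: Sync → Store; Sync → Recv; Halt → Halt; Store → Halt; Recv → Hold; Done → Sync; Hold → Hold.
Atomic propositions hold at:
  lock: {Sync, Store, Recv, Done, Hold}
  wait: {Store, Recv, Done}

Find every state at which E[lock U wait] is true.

E[lock U wait]: least fixpoint, start Z0 = Sat(wait) = {Store, Recv, Done}, add states in Sat(lock) with some successor in Z. Z1 = {Sync, Store, Recv, Done}; fixed.
Sat(E[lock U wait]) = {Sync, Store, Recv, Done}

{Sync, Store, Recv, Done}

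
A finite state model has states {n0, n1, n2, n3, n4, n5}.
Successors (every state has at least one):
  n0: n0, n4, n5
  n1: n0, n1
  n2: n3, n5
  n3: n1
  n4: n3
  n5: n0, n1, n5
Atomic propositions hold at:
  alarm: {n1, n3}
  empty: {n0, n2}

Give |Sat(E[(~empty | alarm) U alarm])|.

4

Sat(~empty) = {n1, n3, n4, n5}
Sat(~empty | alarm) = {n1, n3, n4, n5}
E[(~empty | alarm) U alarm]: least fixpoint, start Z0 = Sat(alarm) = {n1, n3}, add states in Sat(~empty | alarm) with some successor in Z. Z1 = {n1, n3, n4, n5}; fixed.
Sat(E[(~empty | alarm) U alarm]) = {n1, n3, n4, n5}
|Sat(E[(~empty | alarm) U alarm])| = |{n1, n3, n4, n5}| = 4.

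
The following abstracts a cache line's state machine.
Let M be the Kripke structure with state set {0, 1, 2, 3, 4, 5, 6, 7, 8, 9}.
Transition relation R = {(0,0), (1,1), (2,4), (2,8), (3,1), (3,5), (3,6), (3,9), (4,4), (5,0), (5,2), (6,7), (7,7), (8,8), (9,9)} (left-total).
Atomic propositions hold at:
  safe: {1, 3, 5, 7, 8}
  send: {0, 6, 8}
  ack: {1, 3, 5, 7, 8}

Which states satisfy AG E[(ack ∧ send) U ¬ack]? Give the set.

Sat(ack ∧ send) = {8}
Sat(¬ack) = {0, 2, 4, 6, 9}
E[(ack ∧ send) U ¬ack]: least fixpoint, start Z0 = Sat(¬ack) = {0, 2, 4, 6, 9}, add states in Sat(ack ∧ send) with some successor in Z. Already a fixed point.
Sat(E[(ack ∧ send) U ¬ack]) = {0, 2, 4, 6, 9}
AG E[(ack ∧ send) U ¬ack]: greatest fixpoint, start Z0 = {0, 2, 4, 6, 9}, keep only states in Sat with every successor in Z. Z1 = {0, 4, 9}; fixed.
Sat(AG E[(ack ∧ send) U ¬ack]) = {0, 4, 9}

{0, 4, 9}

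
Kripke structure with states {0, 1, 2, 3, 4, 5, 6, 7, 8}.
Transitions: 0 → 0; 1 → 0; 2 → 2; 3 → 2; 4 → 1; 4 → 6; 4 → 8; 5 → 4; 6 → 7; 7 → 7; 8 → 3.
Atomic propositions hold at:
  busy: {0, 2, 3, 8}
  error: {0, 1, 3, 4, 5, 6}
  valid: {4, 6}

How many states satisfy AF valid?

3

AF valid: least fixpoint, start Z0 = {4, 6}, add states with every successor in Z. Z1 = {4, 5, 6}; fixed.
Sat(AF valid) = {4, 5, 6}
|Sat(AF valid)| = |{4, 5, 6}| = 3.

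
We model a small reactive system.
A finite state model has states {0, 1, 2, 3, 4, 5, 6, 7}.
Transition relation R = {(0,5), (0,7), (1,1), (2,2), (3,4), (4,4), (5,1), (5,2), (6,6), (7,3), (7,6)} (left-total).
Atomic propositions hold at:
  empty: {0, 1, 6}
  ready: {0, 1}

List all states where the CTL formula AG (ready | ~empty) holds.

{1, 2, 3, 4, 5}

Sat(~empty) = {2, 3, 4, 5, 7}
Sat(ready | ~empty) = {0, 1, 2, 3, 4, 5, 7}
AG (ready | ~empty): greatest fixpoint, start Z0 = {0, 1, 2, 3, 4, 5, 7}, keep only states in Sat with every successor in Z. Z1 = {0, 1, 2, 3, 4, 5}; Z2 = {1, 2, 3, 4, 5}; fixed.
Sat(AG (ready | ~empty)) = {1, 2, 3, 4, 5}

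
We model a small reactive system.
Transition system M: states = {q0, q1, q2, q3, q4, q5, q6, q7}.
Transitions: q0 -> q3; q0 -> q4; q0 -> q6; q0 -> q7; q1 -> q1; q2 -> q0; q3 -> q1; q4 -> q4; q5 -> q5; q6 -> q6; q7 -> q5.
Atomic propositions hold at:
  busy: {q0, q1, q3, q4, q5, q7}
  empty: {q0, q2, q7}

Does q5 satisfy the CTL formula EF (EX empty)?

Sat(EX empty) = {s : some successor in {q0, q2, q7}} = {q0, q2}
EF (EX empty): least fixpoint, start Z0 = {q0, q2}, add states with some successor in Z. Already a fixed point.
Sat(EF (EX empty)) = {q0, q2}
q5 ∉ Sat(EF (EX empty)) = {q0, q2}, so the formula does not hold at q5.

No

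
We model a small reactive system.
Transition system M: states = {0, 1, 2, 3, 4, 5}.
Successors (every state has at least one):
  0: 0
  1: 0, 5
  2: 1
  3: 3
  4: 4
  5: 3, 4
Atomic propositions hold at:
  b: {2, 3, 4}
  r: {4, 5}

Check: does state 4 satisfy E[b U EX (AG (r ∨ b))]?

Sat(r ∨ b) = {2, 3, 4, 5}
AG (r ∨ b): greatest fixpoint, start Z0 = {2, 3, 4, 5}, keep only states in Sat with every successor in Z. Z1 = {3, 4, 5}; fixed.
Sat(AG (r ∨ b)) = {3, 4, 5}
Sat(EX (AG (r ∨ b))) = {s : some successor in {3, 4, 5}} = {1, 3, 4, 5}
E[b U EX (AG (r ∨ b))]: least fixpoint, start Z0 = Sat(EX (AG (r ∨ b))) = {1, 3, 4, 5}, add states in Sat(b) with some successor in Z. Z1 = {1, 2, 3, 4, 5}; fixed.
Sat(E[b U EX (AG (r ∨ b))]) = {1, 2, 3, 4, 5}
4 ∈ Sat(E[b U EX (AG (r ∨ b))]) = {1, 2, 3, 4, 5}, so the formula holds at 4.

Yes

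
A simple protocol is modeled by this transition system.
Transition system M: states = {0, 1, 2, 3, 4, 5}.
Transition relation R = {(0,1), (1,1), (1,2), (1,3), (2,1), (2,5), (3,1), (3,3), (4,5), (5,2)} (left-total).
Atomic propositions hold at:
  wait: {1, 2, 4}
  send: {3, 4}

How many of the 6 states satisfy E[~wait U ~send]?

5

Sat(~wait) = {0, 3, 5}
Sat(~send) = {0, 1, 2, 5}
E[~wait U ~send]: least fixpoint, start Z0 = Sat(~send) = {0, 1, 2, 5}, add states in Sat(~wait) with some successor in Z. Z1 = {0, 1, 2, 3, 5}; fixed.
Sat(E[~wait U ~send]) = {0, 1, 2, 3, 5}
|Sat(E[~wait U ~send])| = |{0, 1, 2, 3, 5}| = 5.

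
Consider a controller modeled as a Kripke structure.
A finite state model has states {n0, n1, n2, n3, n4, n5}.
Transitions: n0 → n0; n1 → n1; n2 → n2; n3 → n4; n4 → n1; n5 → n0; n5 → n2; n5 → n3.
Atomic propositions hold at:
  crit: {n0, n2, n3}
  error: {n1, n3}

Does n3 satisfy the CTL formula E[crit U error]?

Yes

E[crit U error]: least fixpoint, start Z0 = Sat(error) = {n1, n3}, add states in Sat(crit) with some successor in Z. Already a fixed point.
Sat(E[crit U error]) = {n1, n3}
n3 ∈ Sat(E[crit U error]) = {n1, n3}, so the formula holds at n3.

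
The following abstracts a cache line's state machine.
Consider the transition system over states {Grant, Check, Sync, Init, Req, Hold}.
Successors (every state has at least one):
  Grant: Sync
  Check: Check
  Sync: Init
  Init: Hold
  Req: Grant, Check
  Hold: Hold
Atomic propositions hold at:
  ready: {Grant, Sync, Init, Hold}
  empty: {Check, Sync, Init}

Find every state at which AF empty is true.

AF empty: least fixpoint, start Z0 = {Check, Sync, Init}, add states with every successor in Z. Z1 = {Grant, Check, Sync, Init}; Z2 = {Grant, Check, Sync, Init, Req}; fixed.
Sat(AF empty) = {Grant, Check, Sync, Init, Req}

{Grant, Check, Sync, Init, Req}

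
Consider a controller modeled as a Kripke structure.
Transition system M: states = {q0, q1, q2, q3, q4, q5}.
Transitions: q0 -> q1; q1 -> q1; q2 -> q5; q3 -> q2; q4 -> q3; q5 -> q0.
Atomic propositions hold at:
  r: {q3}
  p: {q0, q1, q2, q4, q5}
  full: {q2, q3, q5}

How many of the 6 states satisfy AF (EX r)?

1

Sat(EX r) = {s : some successor in {q3}} = {q4}
AF (EX r): least fixpoint, start Z0 = {q4}, add states with every successor in Z. Already a fixed point.
Sat(AF (EX r)) = {q4}
|Sat(AF (EX r))| = |{q4}| = 1.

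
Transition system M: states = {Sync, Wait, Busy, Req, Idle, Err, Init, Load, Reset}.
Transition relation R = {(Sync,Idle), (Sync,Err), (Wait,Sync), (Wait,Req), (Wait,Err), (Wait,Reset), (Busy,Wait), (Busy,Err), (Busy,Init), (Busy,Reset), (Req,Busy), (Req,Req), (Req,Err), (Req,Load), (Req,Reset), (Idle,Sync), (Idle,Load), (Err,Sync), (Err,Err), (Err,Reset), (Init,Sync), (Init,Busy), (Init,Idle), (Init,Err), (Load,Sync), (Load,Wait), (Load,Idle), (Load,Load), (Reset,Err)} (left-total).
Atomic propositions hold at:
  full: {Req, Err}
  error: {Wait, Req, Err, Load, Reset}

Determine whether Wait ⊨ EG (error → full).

No

Sat(error → full) = {Sync, Busy, Req, Idle, Err, Init}
EG (error → full): greatest fixpoint, start Z0 = {Sync, Busy, Req, Idle, Err, Init}, keep only states in Sat with some successor in Z. Already a fixed point.
Sat(EG (error → full)) = {Sync, Busy, Req, Idle, Err, Init}
Wait ∉ Sat(EG (error → full)) = {Sync, Busy, Req, Idle, Err, Init}, so the formula does not hold at Wait.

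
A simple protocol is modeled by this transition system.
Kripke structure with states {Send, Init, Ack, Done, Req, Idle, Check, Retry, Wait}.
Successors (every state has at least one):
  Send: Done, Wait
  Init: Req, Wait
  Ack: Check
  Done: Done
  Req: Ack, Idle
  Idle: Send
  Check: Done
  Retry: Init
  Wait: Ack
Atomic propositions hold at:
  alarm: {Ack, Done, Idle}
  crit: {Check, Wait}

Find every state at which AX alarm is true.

{Done, Req, Check, Wait}

Sat(AX alarm) = {s : every successor in {Ack, Done, Idle}} = {Done, Req, Check, Wait}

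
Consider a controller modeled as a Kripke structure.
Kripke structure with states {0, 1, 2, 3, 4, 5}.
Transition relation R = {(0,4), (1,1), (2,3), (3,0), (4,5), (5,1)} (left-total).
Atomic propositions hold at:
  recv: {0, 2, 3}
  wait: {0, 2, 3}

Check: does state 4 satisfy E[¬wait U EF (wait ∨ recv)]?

No

Sat(¬wait) = {1, 4, 5}
Sat(wait ∨ recv) = {0, 2, 3}
EF (wait ∨ recv): least fixpoint, start Z0 = {0, 2, 3}, add states with some successor in Z. Already a fixed point.
Sat(EF (wait ∨ recv)) = {0, 2, 3}
E[¬wait U EF (wait ∨ recv)]: least fixpoint, start Z0 = Sat(EF (wait ∨ recv)) = {0, 2, 3}, add states in Sat(¬wait) with some successor in Z. Already a fixed point.
Sat(E[¬wait U EF (wait ∨ recv)]) = {0, 2, 3}
4 ∉ Sat(E[¬wait U EF (wait ∨ recv)]) = {0, 2, 3}, so the formula does not hold at 4.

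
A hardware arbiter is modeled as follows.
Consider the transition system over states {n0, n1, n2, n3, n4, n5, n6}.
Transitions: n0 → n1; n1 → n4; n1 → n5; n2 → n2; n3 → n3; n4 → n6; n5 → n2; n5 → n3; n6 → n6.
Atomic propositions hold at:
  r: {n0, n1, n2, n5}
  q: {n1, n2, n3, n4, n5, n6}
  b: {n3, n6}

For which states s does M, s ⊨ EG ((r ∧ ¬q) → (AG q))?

Sat(¬q) = {n0}
Sat(r ∧ ¬q) = {n0}
AG q: greatest fixpoint, start Z0 = {n1, n2, n3, n4, n5, n6}, keep only states in Sat with every successor in Z. Already a fixed point.
Sat(AG q) = {n1, n2, n3, n4, n5, n6}
Sat((r ∧ ¬q) → (AG q)) = {n1, n2, n3, n4, n5, n6}
EG ((r ∧ ¬q) → (AG q)): greatest fixpoint, start Z0 = {n1, n2, n3, n4, n5, n6}, keep only states in Sat with some successor in Z. Already a fixed point.
Sat(EG ((r ∧ ¬q) → (AG q))) = {n1, n2, n3, n4, n5, n6}

{n1, n2, n3, n4, n5, n6}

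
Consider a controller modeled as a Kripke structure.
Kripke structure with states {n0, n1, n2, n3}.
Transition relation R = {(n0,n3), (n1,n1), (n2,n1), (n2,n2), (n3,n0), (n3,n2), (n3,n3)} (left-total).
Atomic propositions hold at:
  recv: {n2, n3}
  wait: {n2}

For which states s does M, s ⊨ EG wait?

{n2}

EG wait: greatest fixpoint, start Z0 = {n2}, keep only states in Sat with some successor in Z. Already a fixed point.
Sat(EG wait) = {n2}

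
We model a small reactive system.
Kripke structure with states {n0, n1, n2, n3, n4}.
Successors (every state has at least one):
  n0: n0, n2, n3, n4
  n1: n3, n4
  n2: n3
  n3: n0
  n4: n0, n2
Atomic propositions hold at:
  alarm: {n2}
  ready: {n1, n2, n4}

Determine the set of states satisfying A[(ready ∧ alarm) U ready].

Sat(ready ∧ alarm) = {n2}
A[(ready ∧ alarm) U ready]: least fixpoint, start Z0 = Sat(ready) = {n1, n2, n4}, add states in Sat(ready ∧ alarm) with every successor in Z. Already a fixed point.
Sat(A[(ready ∧ alarm) U ready]) = {n1, n2, n4}

{n1, n2, n4}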